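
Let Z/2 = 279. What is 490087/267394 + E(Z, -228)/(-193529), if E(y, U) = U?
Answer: 94907012855/51748493426 ≈ 1.8340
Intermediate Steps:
Z = 558 (Z = 2*279 = 558)
490087/267394 + E(Z, -228)/(-193529) = 490087/267394 - 228/(-193529) = 490087*(1/267394) - 228*(-1/193529) = 490087/267394 + 228/193529 = 94907012855/51748493426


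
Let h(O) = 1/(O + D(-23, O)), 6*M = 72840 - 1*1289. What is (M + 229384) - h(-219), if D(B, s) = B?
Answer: 87595229/363 ≈ 2.4131e+5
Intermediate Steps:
M = 71551/6 (M = (72840 - 1*1289)/6 = (72840 - 1289)/6 = (1/6)*71551 = 71551/6 ≈ 11925.)
h(O) = 1/(-23 + O) (h(O) = 1/(O - 23) = 1/(-23 + O))
(M + 229384) - h(-219) = (71551/6 + 229384) - 1/(-23 - 219) = 1447855/6 - 1/(-242) = 1447855/6 - 1*(-1/242) = 1447855/6 + 1/242 = 87595229/363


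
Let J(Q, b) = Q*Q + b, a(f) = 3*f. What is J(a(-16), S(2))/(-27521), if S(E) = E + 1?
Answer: -2307/27521 ≈ -0.083827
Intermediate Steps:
S(E) = 1 + E
J(Q, b) = b + Q² (J(Q, b) = Q² + b = b + Q²)
J(a(-16), S(2))/(-27521) = ((1 + 2) + (3*(-16))²)/(-27521) = (3 + (-48)²)*(-1/27521) = (3 + 2304)*(-1/27521) = 2307*(-1/27521) = -2307/27521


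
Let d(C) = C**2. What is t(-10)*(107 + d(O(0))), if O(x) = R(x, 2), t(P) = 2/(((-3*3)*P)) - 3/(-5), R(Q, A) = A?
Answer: 1036/15 ≈ 69.067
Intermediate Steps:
t(P) = 3/5 - 2/(9*P) (t(P) = 2/((-9*P)) - 3*(-1/5) = 2*(-1/(9*P)) + 3/5 = -2/(9*P) + 3/5 = 3/5 - 2/(9*P))
O(x) = 2
t(-10)*(107 + d(O(0))) = ((1/45)*(-10 + 27*(-10))/(-10))*(107 + 2**2) = ((1/45)*(-1/10)*(-10 - 270))*(107 + 4) = ((1/45)*(-1/10)*(-280))*111 = (28/45)*111 = 1036/15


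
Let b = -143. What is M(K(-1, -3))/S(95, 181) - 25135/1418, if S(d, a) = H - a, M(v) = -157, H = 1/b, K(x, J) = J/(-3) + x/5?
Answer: -309379411/18351756 ≈ -16.858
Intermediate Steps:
K(x, J) = -J/3 + x/5 (K(x, J) = J*(-1/3) + x*(1/5) = -J/3 + x/5)
H = -1/143 (H = 1/(-143) = -1/143 ≈ -0.0069930)
S(d, a) = -1/143 - a
M(K(-1, -3))/S(95, 181) - 25135/1418 = -157/(-1/143 - 1*181) - 25135/1418 = -157/(-1/143 - 181) - 25135*1/1418 = -157/(-25884/143) - 25135/1418 = -157*(-143/25884) - 25135/1418 = 22451/25884 - 25135/1418 = -309379411/18351756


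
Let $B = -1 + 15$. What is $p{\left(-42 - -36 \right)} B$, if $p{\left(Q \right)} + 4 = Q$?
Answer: $-140$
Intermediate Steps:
$p{\left(Q \right)} = -4 + Q$
$B = 14$
$p{\left(-42 - -36 \right)} B = \left(-4 - 6\right) 14 = \left(-10\right) 14 = -140$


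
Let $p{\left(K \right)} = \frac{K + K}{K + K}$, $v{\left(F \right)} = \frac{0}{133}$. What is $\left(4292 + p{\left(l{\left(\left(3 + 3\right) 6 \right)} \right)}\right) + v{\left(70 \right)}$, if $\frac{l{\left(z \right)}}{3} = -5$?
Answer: $4293$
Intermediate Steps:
$v{\left(F \right)} = 0$ ($v{\left(F \right)} = 0 \cdot \frac{1}{133} = 0$)
$l{\left(z \right)} = -15$ ($l{\left(z \right)} = 3 \left(-5\right) = -15$)
$p{\left(K \right)} = 1$ ($p{\left(K \right)} = \frac{2 K}{2 K} = 2 K \frac{1}{2 K} = 1$)
$\left(4292 + p{\left(l{\left(\left(3 + 3\right) 6 \right)} \right)}\right) + v{\left(70 \right)} = \left(4292 + 1\right) + 0 = 4293 + 0 = 4293$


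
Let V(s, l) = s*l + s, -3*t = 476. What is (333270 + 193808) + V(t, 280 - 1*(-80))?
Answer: 1409398/3 ≈ 4.6980e+5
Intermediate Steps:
t = -476/3 (t = -⅓*476 = -476/3 ≈ -158.67)
V(s, l) = s + l*s (V(s, l) = l*s + s = s + l*s)
(333270 + 193808) + V(t, 280 - 1*(-80)) = (333270 + 193808) - 476*(1 + (280 - 1*(-80)))/3 = 527078 - 476*(1 + (280 + 80))/3 = 527078 - 476*(1 + 360)/3 = 527078 - 476/3*361 = 527078 - 171836/3 = 1409398/3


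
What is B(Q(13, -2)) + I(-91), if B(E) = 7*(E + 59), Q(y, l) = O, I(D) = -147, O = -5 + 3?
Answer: 252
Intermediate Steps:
O = -2
Q(y, l) = -2
B(E) = 413 + 7*E (B(E) = 7*(59 + E) = 413 + 7*E)
B(Q(13, -2)) + I(-91) = (413 + 7*(-2)) - 147 = (413 - 14) - 147 = 399 - 147 = 252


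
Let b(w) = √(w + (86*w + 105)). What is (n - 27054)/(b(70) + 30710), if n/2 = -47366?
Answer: -748009612/188619581 + 121786*√6195/943097905 ≈ -3.9555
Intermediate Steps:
n = -94732 (n = 2*(-47366) = -94732)
b(w) = √(105 + 87*w) (b(w) = √(w + (105 + 86*w)) = √(105 + 87*w))
(n - 27054)/(b(70) + 30710) = (-94732 - 27054)/(√(105 + 87*70) + 30710) = -121786/(√(105 + 6090) + 30710) = -121786/(√6195 + 30710) = -121786/(30710 + √6195)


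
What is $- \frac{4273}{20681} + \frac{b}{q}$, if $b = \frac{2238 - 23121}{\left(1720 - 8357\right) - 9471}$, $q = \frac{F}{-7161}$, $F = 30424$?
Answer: $- \frac{5186770375219}{10135133368352} \approx -0.51176$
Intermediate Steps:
$q = - \frac{30424}{7161}$ ($q = \frac{30424}{-7161} = 30424 \left(- \frac{1}{7161}\right) = - \frac{30424}{7161} \approx -4.2486$)
$b = \frac{20883}{16108}$ ($b = - \frac{20883}{\left(1720 - 8357\right) - 9471} = - \frac{20883}{-6637 - 9471} = - \frac{20883}{-16108} = \left(-20883\right) \left(- \frac{1}{16108}\right) = \frac{20883}{16108} \approx 1.2964$)
$- \frac{4273}{20681} + \frac{b}{q} = - \frac{4273}{20681} + \frac{20883}{16108 \left(- \frac{30424}{7161}\right)} = \left(-4273\right) \frac{1}{20681} + \frac{20883}{16108} \left(- \frac{7161}{30424}\right) = - \frac{4273}{20681} - \frac{149543163}{490069792} = - \frac{5186770375219}{10135133368352}$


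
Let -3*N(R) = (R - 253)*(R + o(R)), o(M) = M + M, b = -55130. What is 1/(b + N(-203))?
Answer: -1/147698 ≈ -6.7706e-6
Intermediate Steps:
o(M) = 2*M
N(R) = -R*(-253 + R) (N(R) = -(R - 253)*(R + 2*R)/3 = -(-253 + R)*3*R/3 = -R*(-253 + R))
1/(b + N(-203)) = 1/(-55130 - 203*(253 - 1*(-203))) = 1/(-55130 - 203*(253 + 203)) = 1/(-55130 - 203*456) = 1/(-55130 - 92568) = 1/(-147698) = -1/147698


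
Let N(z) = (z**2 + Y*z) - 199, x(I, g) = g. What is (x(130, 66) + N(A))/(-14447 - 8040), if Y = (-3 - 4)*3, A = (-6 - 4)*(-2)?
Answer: 153/22487 ≈ 0.0068039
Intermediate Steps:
A = 20 (A = -10*(-2) = 20)
Y = -21 (Y = -7*3 = -21)
N(z) = -199 + z**2 - 21*z (N(z) = (z**2 - 21*z) - 199 = -199 + z**2 - 21*z)
(x(130, 66) + N(A))/(-14447 - 8040) = (66 + (-199 + 20**2 - 21*20))/(-14447 - 8040) = (66 + (-199 + 400 - 420))/(-22487) = (66 - 219)*(-1/22487) = -153*(-1/22487) = 153/22487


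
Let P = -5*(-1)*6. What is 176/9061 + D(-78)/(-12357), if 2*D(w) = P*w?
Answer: 1419578/12440753 ≈ 0.11411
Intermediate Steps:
P = 30 (P = 5*6 = 30)
D(w) = 15*w (D(w) = (30*w)/2 = 15*w)
176/9061 + D(-78)/(-12357) = 176/9061 + (15*(-78))/(-12357) = 176*(1/9061) - 1170*(-1/12357) = 176/9061 + 130/1373 = 1419578/12440753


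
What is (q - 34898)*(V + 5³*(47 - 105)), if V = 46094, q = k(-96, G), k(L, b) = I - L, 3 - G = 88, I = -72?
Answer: -1354645656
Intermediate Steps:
G = -85 (G = 3 - 1*88 = 3 - 88 = -85)
k(L, b) = -72 - L
q = 24 (q = -72 - 1*(-96) = -72 + 96 = 24)
(q - 34898)*(V + 5³*(47 - 105)) = (24 - 34898)*(46094 + 5³*(47 - 105)) = -34874*(46094 + 125*(-58)) = -34874*(46094 - 7250) = -34874*38844 = -1354645656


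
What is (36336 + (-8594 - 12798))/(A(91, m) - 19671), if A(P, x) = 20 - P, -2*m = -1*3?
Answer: -7472/9871 ≈ -0.75696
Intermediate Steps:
m = 3/2 (m = -(-1)*3/2 = -½*(-3) = 3/2 ≈ 1.5000)
(36336 + (-8594 - 12798))/(A(91, m) - 19671) = (36336 + (-8594 - 12798))/((20 - 1*91) - 19671) = (36336 - 21392)/((20 - 91) - 19671) = 14944/(-71 - 19671) = 14944/(-19742) = 14944*(-1/19742) = -7472/9871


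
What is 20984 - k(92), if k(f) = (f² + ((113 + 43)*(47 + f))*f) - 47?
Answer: -1982361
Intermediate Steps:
k(f) = -47 + f² + f*(7332 + 156*f) (k(f) = (f² + (156*(47 + f))*f) - 47 = (f² + (7332 + 156*f)*f) - 47 = (f² + f*(7332 + 156*f)) - 47 = -47 + f² + f*(7332 + 156*f))
20984 - k(92) = 20984 - (-47 + 157*92² + 7332*92) = 20984 - (-47 + 157*8464 + 674544) = 20984 - (-47 + 1328848 + 674544) = 20984 - 1*2003345 = 20984 - 2003345 = -1982361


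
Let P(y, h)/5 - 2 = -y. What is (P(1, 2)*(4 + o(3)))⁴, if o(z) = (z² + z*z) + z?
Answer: 244140625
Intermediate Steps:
P(y, h) = 10 - 5*y (P(y, h) = 10 + 5*(-y) = 10 - 5*y)
o(z) = z + 2*z² (o(z) = (z² + z²) + z = 2*z² + z = z + 2*z²)
(P(1, 2)*(4 + o(3)))⁴ = ((10 - 5*1)*(4 + 3*(1 + 2*3)))⁴ = ((10 - 5)*(4 + 3*(1 + 6)))⁴ = (5*(4 + 3*7))⁴ = (5*(4 + 21))⁴ = (5*25)⁴ = 125⁴ = 244140625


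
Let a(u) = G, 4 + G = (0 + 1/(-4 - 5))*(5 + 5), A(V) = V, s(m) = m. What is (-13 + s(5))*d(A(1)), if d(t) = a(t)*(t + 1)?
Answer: 736/9 ≈ 81.778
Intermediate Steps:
G = -46/9 (G = -4 + (0 + 1/(-4 - 5))*(5 + 5) = -4 + (0 + 1/(-9))*10 = -4 + (0 - ⅑)*10 = -4 - ⅑*10 = -4 - 10/9 = -46/9 ≈ -5.1111)
a(u) = -46/9
d(t) = -46/9 - 46*t/9 (d(t) = -46*(t + 1)/9 = -46*(1 + t)/9 = -46/9 - 46*t/9)
(-13 + s(5))*d(A(1)) = (-13 + 5)*(-46/9 - 46/9*1) = -8*(-46/9 - 46/9) = -8*(-92/9) = 736/9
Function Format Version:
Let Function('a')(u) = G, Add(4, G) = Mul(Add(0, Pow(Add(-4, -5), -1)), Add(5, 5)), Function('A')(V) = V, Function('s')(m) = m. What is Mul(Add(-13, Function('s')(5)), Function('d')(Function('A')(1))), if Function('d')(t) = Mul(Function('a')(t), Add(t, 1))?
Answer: Rational(736, 9) ≈ 81.778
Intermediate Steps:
G = Rational(-46, 9) (G = Add(-4, Mul(Add(0, Pow(Add(-4, -5), -1)), Add(5, 5))) = Add(-4, Mul(Add(0, Pow(-9, -1)), 10)) = Add(-4, Mul(Add(0, Rational(-1, 9)), 10)) = Add(-4, Mul(Rational(-1, 9), 10)) = Add(-4, Rational(-10, 9)) = Rational(-46, 9) ≈ -5.1111)
Function('a')(u) = Rational(-46, 9)
Function('d')(t) = Add(Rational(-46, 9), Mul(Rational(-46, 9), t)) (Function('d')(t) = Mul(Rational(-46, 9), Add(t, 1)) = Mul(Rational(-46, 9), Add(1, t)) = Add(Rational(-46, 9), Mul(Rational(-46, 9), t)))
Mul(Add(-13, Function('s')(5)), Function('d')(Function('A')(1))) = Mul(Add(-13, 5), Add(Rational(-46, 9), Mul(Rational(-46, 9), 1))) = Mul(-8, Add(Rational(-46, 9), Rational(-46, 9))) = Mul(-8, Rational(-92, 9)) = Rational(736, 9)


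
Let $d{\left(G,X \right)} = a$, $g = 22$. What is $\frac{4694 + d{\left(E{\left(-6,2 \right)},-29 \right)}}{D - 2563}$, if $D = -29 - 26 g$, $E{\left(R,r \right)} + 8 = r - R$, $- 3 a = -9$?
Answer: $- \frac{671}{452} \approx -1.4845$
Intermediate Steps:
$a = 3$ ($a = \left(- \frac{1}{3}\right) \left(-9\right) = 3$)
$E{\left(R,r \right)} = -8 + r - R$ ($E{\left(R,r \right)} = -8 - \left(R - r\right) = -8 + r - R$)
$D = -601$ ($D = -29 - 572 = -601$)
$d{\left(G,X \right)} = 3$
$\frac{4694 + d{\left(E{\left(-6,2 \right)},-29 \right)}}{D - 2563} = \frac{4694 + 3}{-601 - 2563} = \frac{4697}{-3164} = 4697 \left(- \frac{1}{3164}\right) = - \frac{671}{452}$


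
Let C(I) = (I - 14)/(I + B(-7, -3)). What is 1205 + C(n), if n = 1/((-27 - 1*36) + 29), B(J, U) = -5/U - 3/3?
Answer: 76894/65 ≈ 1183.0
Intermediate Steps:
B(J, U) = -1 - 5/U (B(J, U) = -5/U - 3*⅓ = -5/U - 1 = -1 - 5/U)
n = -1/34 (n = 1/((-27 - 36) + 29) = 1/(-63 + 29) = 1/(-34) = -1/34 ≈ -0.029412)
C(I) = (-14 + I)/(⅔ + I) (C(I) = (I - 14)/(I + (-5 - 1*(-3))/(-3)) = (-14 + I)/(I - (-5 + 3)/3) = (-14 + I)/(I - ⅓*(-2)) = (-14 + I)/(I + ⅔) = (-14 + I)/(⅔ + I))
1205 + C(n) = 1205 + 3*(-14 - 1/34)/(2 + 3*(-1/34)) = 1205 + 3*(-477/34)/(2 - 3/34) = 1205 + 3*(-477/34)/(65/34) = 1205 + 3*(34/65)*(-477/34) = 1205 - 1431/65 = 76894/65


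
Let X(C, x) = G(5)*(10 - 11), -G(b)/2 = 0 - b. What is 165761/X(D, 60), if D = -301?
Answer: -165761/10 ≈ -16576.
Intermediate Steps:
G(b) = 2*b (G(b) = -2*(0 - b) = -(-2)*b = 2*b)
X(C, x) = -10 (X(C, x) = (2*5)*(10 - 11) = 10*(-1) = -10)
165761/X(D, 60) = 165761/(-10) = 165761*(-⅒) = -165761/10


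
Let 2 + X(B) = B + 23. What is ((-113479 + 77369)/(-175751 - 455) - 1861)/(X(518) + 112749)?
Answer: -40985407/2495253166 ≈ -0.016425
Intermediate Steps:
X(B) = 21 + B (X(B) = -2 + (B + 23) = -2 + (23 + B) = 21 + B)
((-113479 + 77369)/(-175751 - 455) - 1861)/(X(518) + 112749) = ((-113479 + 77369)/(-175751 - 455) - 1861)/((21 + 518) + 112749) = (-36110/(-176206) - 1861)/(539 + 112749) = (-36110*(-1/176206) - 1861)/113288 = (18055/88103 - 1861)*(1/113288) = -163941628/88103*1/113288 = -40985407/2495253166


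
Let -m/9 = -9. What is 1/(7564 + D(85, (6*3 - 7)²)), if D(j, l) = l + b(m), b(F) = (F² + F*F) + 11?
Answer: 1/20818 ≈ 4.8035e-5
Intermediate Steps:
m = 81 (m = -9*(-9) = 81)
b(F) = 11 + 2*F² (b(F) = (F² + F²) + 11 = 2*F² + 11 = 11 + 2*F²)
D(j, l) = 13133 + l (D(j, l) = l + (11 + 2*81²) = l + (11 + 2*6561) = l + (11 + 13122) = l + 13133 = 13133 + l)
1/(7564 + D(85, (6*3 - 7)²)) = 1/(7564 + (13133 + (6*3 - 7)²)) = 1/(7564 + (13133 + (18 - 7)²)) = 1/(7564 + (13133 + 11²)) = 1/(7564 + (13133 + 121)) = 1/(7564 + 13254) = 1/20818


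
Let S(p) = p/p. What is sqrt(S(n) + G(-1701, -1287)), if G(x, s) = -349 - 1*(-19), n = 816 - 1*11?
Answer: I*sqrt(329) ≈ 18.138*I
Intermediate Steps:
n = 805 (n = 816 - 11 = 805)
G(x, s) = -330 (G(x, s) = -349 + 19 = -330)
S(p) = 1
sqrt(S(n) + G(-1701, -1287)) = sqrt(1 - 330) = sqrt(-329) = I*sqrt(329)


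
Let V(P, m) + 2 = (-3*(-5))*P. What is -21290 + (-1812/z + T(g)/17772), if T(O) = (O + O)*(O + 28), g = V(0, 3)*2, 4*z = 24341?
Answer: -767494780834/36049021 ≈ -21290.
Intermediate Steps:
z = 24341/4 (z = (¼)*24341 = 24341/4 ≈ 6085.3)
V(P, m) = -2 + 15*P (V(P, m) = -2 + (-3*(-5))*P = -2 + 15*P)
g = -4 (g = (-2 + 15*0)*2 = (-2 + 0)*2 = -2*2 = -4)
T(O) = 2*O*(28 + O) (T(O) = (2*O)*(28 + O) = 2*O*(28 + O))
-21290 + (-1812/z + T(g)/17772) = -21290 + (-1812/24341/4 + (2*(-4)*(28 - 4))/17772) = -21290 + (-1812*4/24341 + (2*(-4)*24)*(1/17772)) = -21290 + (-7248/24341 - 192*1/17772) = -21290 + (-7248/24341 - 16/1481) = -21290 - 11123744/36049021 = -767494780834/36049021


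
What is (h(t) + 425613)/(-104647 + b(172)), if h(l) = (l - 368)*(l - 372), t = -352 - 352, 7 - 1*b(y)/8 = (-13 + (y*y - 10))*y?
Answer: -1579085/40780527 ≈ -0.038722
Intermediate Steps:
b(y) = 56 - 8*y*(-23 + y²) (b(y) = 56 - 8*(-13 + (y*y - 10))*y = 56 - 8*(-13 + (y² - 10))*y = 56 - 8*(-13 + (-10 + y²))*y = 56 - 8*(-23 + y²)*y = 56 - 8*y*(-23 + y²))
t = -704
h(l) = (-372 + l)*(-368 + l) (h(l) = (-368 + l)*(-372 + l) = (-372 + l)*(-368 + l))
(h(t) + 425613)/(-104647 + b(172)) = ((136896 + (-704)² - 740*(-704)) + 425613)/(-104647 + (56 - 8*172³ + 184*172)) = ((136896 + 495616 + 520960) + 425613)/(-104647 + (56 - 8*5088448 + 31648)) = (1153472 + 425613)/(-104647 + (56 - 40707584 + 31648)) = 1579085/(-104647 - 40675880) = 1579085/(-40780527) = 1579085*(-1/40780527) = -1579085/40780527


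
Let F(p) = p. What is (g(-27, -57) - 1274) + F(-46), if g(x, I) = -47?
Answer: -1367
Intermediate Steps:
(g(-27, -57) - 1274) + F(-46) = (-47 - 1274) - 46 = -1321 - 46 = -1367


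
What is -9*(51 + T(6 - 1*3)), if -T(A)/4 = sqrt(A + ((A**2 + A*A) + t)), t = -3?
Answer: -459 + 108*sqrt(2) ≈ -306.27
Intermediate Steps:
T(A) = -4*sqrt(-3 + A + 2*A**2) (T(A) = -4*sqrt(A + ((A**2 + A*A) - 3)) = -4*sqrt(A + ((A**2 + A**2) - 3)) = -4*sqrt(A + (2*A**2 - 3)) = -4*sqrt(A + (-3 + 2*A**2)) = -4*sqrt(-3 + A + 2*A**2))
-9*(51 + T(6 - 1*3)) = -9*(51 - 4*sqrt(-3 + (6 - 1*3) + 2*(6 - 1*3)**2)) = -9*(51 - 4*sqrt(-3 + (6 - 3) + 2*(6 - 3)**2)) = -9*(51 - 4*sqrt(-3 + 3 + 2*3**2)) = -9*(51 - 4*sqrt(-3 + 3 + 2*9)) = -9*(51 - 4*sqrt(-3 + 3 + 18)) = -9*(51 - 12*sqrt(2)) = -459 + 108*sqrt(2)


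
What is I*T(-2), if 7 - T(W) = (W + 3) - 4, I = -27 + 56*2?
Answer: 850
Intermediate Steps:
I = 85 (I = -27 + 112 = 85)
T(W) = 8 - W (T(W) = 7 - ((W + 3) - 4) = 7 - ((3 + W) - 4) = 7 - (-1 + W) = 7 + (1 - W) = 8 - W)
I*T(-2) = 85*(8 - 1*(-2)) = 85*(8 + 2) = 85*10 = 850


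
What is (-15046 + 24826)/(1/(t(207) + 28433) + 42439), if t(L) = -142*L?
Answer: 1566430/6797313 ≈ 0.23045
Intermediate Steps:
(-15046 + 24826)/(1/(t(207) + 28433) + 42439) = (-15046 + 24826)/(1/(-142*207 + 28433) + 42439) = 9780/(1/(-29394 + 28433) + 42439) = 9780/(1/(-961) + 42439) = 9780/(-1/961 + 42439) = 9780/(40783878/961) = 9780*(961/40783878) = 1566430/6797313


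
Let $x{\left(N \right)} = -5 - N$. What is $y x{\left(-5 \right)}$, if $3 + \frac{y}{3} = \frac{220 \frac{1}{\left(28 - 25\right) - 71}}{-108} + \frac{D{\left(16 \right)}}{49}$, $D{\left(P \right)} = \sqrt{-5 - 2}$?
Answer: $0$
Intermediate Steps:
$D{\left(P \right)} = i \sqrt{7}$ ($D{\left(P \right)} = \sqrt{-7} = i \sqrt{7}$)
$y = - \frac{5453}{612} + \frac{3 i \sqrt{7}}{49}$ ($y = -9 + 3 \left(\frac{220 \frac{1}{\left(28 - 25\right) - 71}}{-108} + \frac{i \sqrt{7}}{49}\right) = -9 + 3 \left(\frac{220}{3 - 71} \left(- \frac{1}{108}\right) + i \sqrt{7} \cdot \frac{1}{49}\right) = -9 + 3 \left(\frac{220}{-68} \left(- \frac{1}{108}\right) + \frac{i \sqrt{7}}{49}\right) = -9 + 3 \left(220 \left(- \frac{1}{68}\right) \left(- \frac{1}{108}\right) + \frac{i \sqrt{7}}{49}\right) = -9 + 3 \left(\left(- \frac{55}{17}\right) \left(- \frac{1}{108}\right) + \frac{i \sqrt{7}}{49}\right) = -9 + 3 \left(\frac{55}{1836} + \frac{i \sqrt{7}}{49}\right) = -9 + \left(\frac{55}{612} + \frac{3 i \sqrt{7}}{49}\right) = - \frac{5453}{612} + \frac{3 i \sqrt{7}}{49} \approx -8.9101 + 0.16198 i$)
$y x{\left(-5 \right)} = \left(- \frac{5453}{612} + \frac{3 i \sqrt{7}}{49}\right) \left(-5 - -5\right) = \left(- \frac{5453}{612} + \frac{3 i \sqrt{7}}{49}\right) \left(-5 + 5\right) = \left(- \frac{5453}{612} + \frac{3 i \sqrt{7}}{49}\right) 0 = 0$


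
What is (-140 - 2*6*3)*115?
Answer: -20240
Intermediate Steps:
(-140 - 2*6*3)*115 = (-140 - 12*3)*115 = (-140 - 36)*115 = -176*115 = -20240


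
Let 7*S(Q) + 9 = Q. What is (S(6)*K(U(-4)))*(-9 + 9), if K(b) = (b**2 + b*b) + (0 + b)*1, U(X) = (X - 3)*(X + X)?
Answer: 0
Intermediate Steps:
U(X) = 2*X*(-3 + X) (U(X) = (-3 + X)*(2*X) = 2*X*(-3 + X))
K(b) = b + 2*b**2 (K(b) = (b**2 + b**2) + b*1 = 2*b**2 + b = b + 2*b**2)
S(Q) = -9/7 + Q/7
(S(6)*K(U(-4)))*(-9 + 9) = ((-9/7 + (1/7)*6)*((2*(-4)*(-3 - 4))*(1 + 2*(2*(-4)*(-3 - 4)))))*(-9 + 9) = ((-9/7 + 6/7)*((2*(-4)*(-7))*(1 + 2*(2*(-4)*(-7)))))*0 = -24*(1 + 2*56)*0 = -24*(1 + 112)*0 = -24*113*0 = -3/7*6328*0 = -2712*0 = 0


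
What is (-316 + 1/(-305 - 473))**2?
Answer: 60441730801/605284 ≈ 99857.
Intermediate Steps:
(-316 + 1/(-305 - 473))**2 = (-316 + 1/(-778))**2 = (-316 - 1/778)**2 = (-245849/778)**2 = 60441730801/605284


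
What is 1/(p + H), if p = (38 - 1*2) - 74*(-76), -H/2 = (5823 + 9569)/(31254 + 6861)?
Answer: 38115/215700116 ≈ 0.00017670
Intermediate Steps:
H = -30784/38115 (H = -2*(5823 + 9569)/(31254 + 6861) = -30784/38115 ≈ -0.80766)
p = 5660 (p = (38 - 2) + 5624 = 36 + 5624 = 5660)
1/(p + H) = 1/(5660 - 30784/38115) = 1/(215700116/38115) = 38115/215700116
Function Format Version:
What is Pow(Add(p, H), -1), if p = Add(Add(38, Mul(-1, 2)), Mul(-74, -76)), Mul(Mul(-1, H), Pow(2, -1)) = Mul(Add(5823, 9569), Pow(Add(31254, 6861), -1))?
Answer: Rational(38115, 215700116) ≈ 0.00017670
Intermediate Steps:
H = Rational(-30784, 38115) (H = Mul(-2, Mul(Add(5823, 9569), Pow(Add(31254, 6861), -1))) = Mul(-2, Mul(15392, Pow(38115, -1))) = Mul(-2, Mul(15392, Rational(1, 38115))) = Mul(-2, Rational(15392, 38115)) = Rational(-30784, 38115) ≈ -0.80766)
p = 5660 (p = Add(Add(38, -2), 5624) = Add(36, 5624) = 5660)
Pow(Add(p, H), -1) = Pow(Add(5660, Rational(-30784, 38115)), -1) = Pow(Rational(215700116, 38115), -1) = Rational(38115, 215700116)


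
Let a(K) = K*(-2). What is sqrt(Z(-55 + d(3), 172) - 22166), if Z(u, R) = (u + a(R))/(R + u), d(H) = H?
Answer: I*sqrt(2216930)/10 ≈ 148.89*I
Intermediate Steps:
a(K) = -2*K
Z(u, R) = (u - 2*R)/(R + u)
sqrt(Z(-55 + d(3), 172) - 22166) = sqrt(((-55 + 3) - 2*172)/(172 + (-55 + 3)) - 22166) = sqrt((-52 - 344)/(172 - 52) - 22166) = sqrt(-396/120 - 22166) = sqrt((1/120)*(-396) - 22166) = sqrt(-33/10 - 22166) = sqrt(-221693/10) = I*sqrt(2216930)/10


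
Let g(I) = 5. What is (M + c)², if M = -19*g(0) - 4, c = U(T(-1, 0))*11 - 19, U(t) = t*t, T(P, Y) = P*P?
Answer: 11449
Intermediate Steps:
T(P, Y) = P²
U(t) = t²
c = -8 (c = ((-1)²)²*11 - 19 = 1²*11 - 19 = 1*11 - 19 = 11 - 19 = -8)
M = -99 (M = -19*5 - 4 = -95 - 4 = -99)
(M + c)² = (-99 - 8)² = (-107)² = 11449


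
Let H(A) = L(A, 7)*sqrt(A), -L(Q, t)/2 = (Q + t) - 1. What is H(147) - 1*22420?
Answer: -22420 - 2142*sqrt(3) ≈ -26130.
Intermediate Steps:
L(Q, t) = 2 - 2*Q - 2*t (L(Q, t) = -2*((Q + t) - 1) = -2*(-1 + Q + t) = 2 - 2*Q - 2*t)
H(A) = sqrt(A)*(-12 - 2*A) (H(A) = (2 - 2*A - 2*7)*sqrt(A) = (2 - 2*A - 14)*sqrt(A) = (-12 - 2*A)*sqrt(A) = sqrt(A)*(-12 - 2*A))
H(147) - 1*22420 = 2*sqrt(147)*(-6 - 1*147) - 1*22420 = 2*(7*sqrt(3))*(-6 - 147) - 22420 = 2*(7*sqrt(3))*(-153) - 22420 = -2142*sqrt(3) - 22420 = -22420 - 2142*sqrt(3)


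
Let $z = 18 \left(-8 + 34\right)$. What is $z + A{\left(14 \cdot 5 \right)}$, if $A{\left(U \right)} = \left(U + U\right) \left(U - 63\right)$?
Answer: $1448$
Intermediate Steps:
$z = 468$ ($z = 18 \cdot 26 = 468$)
$A{\left(U \right)} = 2 U \left(-63 + U\right)$
$z + A{\left(14 \cdot 5 \right)} = 468 + 2 \cdot 14 \cdot 5 \left(-63 + 14 \cdot 5\right) = 468 + 2 \cdot 70 \left(-63 + 70\right) = 468 + 2 \cdot 70 \cdot 7 = 468 + 980 = 1448$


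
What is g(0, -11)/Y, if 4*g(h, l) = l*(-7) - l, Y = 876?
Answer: 11/438 ≈ 0.025114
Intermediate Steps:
g(h, l) = -2*l (g(h, l) = (l*(-7) - l)/4 = (-7*l - l)/4 = (-8*l)/4 = -2*l)
g(0, -11)/Y = -2*(-11)/876 = 22*(1/876) = 11/438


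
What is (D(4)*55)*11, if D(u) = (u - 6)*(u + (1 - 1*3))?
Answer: -2420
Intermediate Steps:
D(u) = (-6 + u)*(-2 + u) (D(u) = (-6 + u)*(u + (1 - 3)) = (-6 + u)*(u - 2) = (-6 + u)*(-2 + u))
(D(4)*55)*11 = ((12 + 4**2 - 8*4)*55)*11 = ((12 + 16 - 32)*55)*11 = -4*55*11 = -220*11 = -2420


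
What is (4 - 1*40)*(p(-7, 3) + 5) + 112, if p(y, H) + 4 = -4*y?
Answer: -932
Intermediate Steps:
p(y, H) = -4 - 4*y
(4 - 1*40)*(p(-7, 3) + 5) + 112 = (4 - 1*40)*((-4 - 4*(-7)) + 5) + 112 = (4 - 40)*((-4 + 28) + 5) + 112 = -36*(24 + 5) + 112 = -36*29 + 112 = -1044 + 112 = -932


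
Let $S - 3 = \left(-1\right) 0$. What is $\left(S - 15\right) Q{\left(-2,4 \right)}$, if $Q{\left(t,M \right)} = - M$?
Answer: $48$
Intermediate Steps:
$S = 3$ ($S = 3 - 0 = 3 + 0 = 3$)
$\left(S - 15\right) Q{\left(-2,4 \right)} = \left(3 - 15\right) \left(\left(-1\right) 4\right) = \left(-12\right) \left(-4\right) = 48$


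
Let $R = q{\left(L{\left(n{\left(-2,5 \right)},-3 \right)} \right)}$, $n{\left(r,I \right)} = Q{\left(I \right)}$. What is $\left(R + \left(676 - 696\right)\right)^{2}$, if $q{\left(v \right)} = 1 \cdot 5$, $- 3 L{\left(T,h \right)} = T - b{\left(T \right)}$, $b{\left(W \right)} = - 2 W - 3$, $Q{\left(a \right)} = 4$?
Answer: $225$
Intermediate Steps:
$n{\left(r,I \right)} = 4$
$b{\left(W \right)} = -3 - 2 W$
$L{\left(T,h \right)} = -1 - T$ ($L{\left(T,h \right)} = - \frac{T - \left(-3 - 2 T\right)}{3} = - \frac{T + \left(3 + 2 T\right)}{3} = - \frac{3 + 3 T}{3} = -1 - T$)
$q{\left(v \right)} = 5$
$R = 5$
$\left(R + \left(676 - 696\right)\right)^{2} = \left(5 + \left(676 - 696\right)\right)^{2} = \left(5 - 20\right)^{2} = \left(-15\right)^{2} = 225$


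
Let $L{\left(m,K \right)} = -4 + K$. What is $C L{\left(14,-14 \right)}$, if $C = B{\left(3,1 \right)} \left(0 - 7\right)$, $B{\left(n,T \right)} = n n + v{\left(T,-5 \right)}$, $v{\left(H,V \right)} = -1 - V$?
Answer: $1638$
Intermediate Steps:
$B{\left(n,T \right)} = 4 + n^{2}$ ($B{\left(n,T \right)} = n n - -4 = n^{2} + \left(-1 + 5\right) = n^{2} + 4 = 4 + n^{2}$)
$C = -91$ ($C = \left(4 + 3^{2}\right) \left(0 - 7\right) = \left(4 + 9\right) \left(-7\right) = 13 \left(-7\right) = -91$)
$C L{\left(14,-14 \right)} = - 91 \left(-4 - 14\right) = \left(-91\right) \left(-18\right) = 1638$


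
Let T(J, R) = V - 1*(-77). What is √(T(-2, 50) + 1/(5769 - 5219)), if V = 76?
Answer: √1851322/110 ≈ 12.369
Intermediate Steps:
T(J, R) = 153 (T(J, R) = 76 - 1*(-77) = 76 + 77 = 153)
√(T(-2, 50) + 1/(5769 - 5219)) = √(153 + 1/(5769 - 5219)) = √(153 + 1/550) = √(84151/550) = √1851322/110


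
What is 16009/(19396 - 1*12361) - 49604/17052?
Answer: -904508/1428105 ≈ -0.63336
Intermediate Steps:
16009/(19396 - 1*12361) - 49604/17052 = 16009/(19396 - 12361) - 49604*1/17052 = 16009/7035 - 12401/4263 = 16009*(1/7035) - 12401/4263 = 2287/1005 - 12401/4263 = -904508/1428105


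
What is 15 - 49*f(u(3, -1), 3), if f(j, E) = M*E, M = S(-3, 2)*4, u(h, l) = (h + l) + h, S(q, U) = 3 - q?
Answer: -3513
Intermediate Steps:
u(h, l) = l + 2*h
M = 24 (M = (3 - 1*(-3))*4 = (3 + 3)*4 = 6*4 = 24)
f(j, E) = 24*E
15 - 49*f(u(3, -1), 3) = 15 - 1176*3 = 15 - 49*72 = 15 - 3528 = -3513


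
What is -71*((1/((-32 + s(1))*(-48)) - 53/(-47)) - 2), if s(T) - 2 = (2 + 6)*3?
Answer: 835031/13536 ≈ 61.690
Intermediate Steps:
s(T) = 26 (s(T) = 2 + (2 + 6)*3 = 2 + 8*3 = 2 + 24 = 26)
-71*((1/((-32 + s(1))*(-48)) - 53/(-47)) - 2) = -71*((1/((-32 + 26)*(-48)) - 53/(-47)) - 2) = -71*((-1/48/(-6) - 53*(-1/47)) - 2) = -71*((-1/6*(-1/48) + 53/47) - 2) = -71*((1/288 + 53/47) - 2) = -71*(15311/13536 - 2) = -71*(-11761/13536) = 835031/13536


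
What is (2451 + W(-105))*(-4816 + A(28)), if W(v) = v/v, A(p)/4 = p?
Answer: -11534208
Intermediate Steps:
A(p) = 4*p
W(v) = 1
(2451 + W(-105))*(-4816 + A(28)) = (2451 + 1)*(-4816 + 4*28) = 2452*(-4816 + 112) = 2452*(-4704) = -11534208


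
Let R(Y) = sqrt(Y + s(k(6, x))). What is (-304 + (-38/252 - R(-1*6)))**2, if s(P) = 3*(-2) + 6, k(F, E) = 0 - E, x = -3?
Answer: 1468557073/15876 + 38323*I*sqrt(6)/63 ≈ 92502.0 + 1490.0*I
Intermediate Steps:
k(F, E) = -E
s(P) = 0 (s(P) = -6 + 6 = 0)
R(Y) = sqrt(Y) (R(Y) = sqrt(Y + 0) = sqrt(Y))
(-304 + (-38/252 - R(-1*6)))**2 = (-304 + (-38/252 - sqrt(-1*6)))**2 = (-304 + (-38*1/252 - sqrt(-6)))**2 = (-304 + (-19/126 - I*sqrt(6)))**2 = (-38323/126 - I*sqrt(6))**2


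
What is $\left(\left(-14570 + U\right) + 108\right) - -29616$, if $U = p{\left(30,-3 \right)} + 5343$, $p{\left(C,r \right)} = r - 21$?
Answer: $20473$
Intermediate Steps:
$p{\left(C,r \right)} = -21 + r$
$U = 5319$ ($U = \left(-21 - 3\right) + 5343 = -24 + 5343 = 5319$)
$\left(\left(-14570 + U\right) + 108\right) - -29616 = \left(\left(-14570 + 5319\right) + 108\right) - -29616 = \left(-9251 + 108\right) + 29616 = -9143 + 29616 = 20473$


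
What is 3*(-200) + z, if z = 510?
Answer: -90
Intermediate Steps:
3*(-200) + z = 3*(-200) + 510 = -600 + 510 = -90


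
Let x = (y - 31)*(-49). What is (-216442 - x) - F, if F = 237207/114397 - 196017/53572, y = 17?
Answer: -1330654039063407/6128476084 ≈ -2.1713e+5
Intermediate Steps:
F = -9716103345/6128476084 (F = 237207*(1/114397) - 196017*1/53572 = 237207/114397 - 196017/53572 = -9716103345/6128476084 ≈ -1.5854)
x = 686 (x = (17 - 31)*(-49) = -14*(-49) = 686)
(-216442 - x) - F = (-216442 - 1*686) - 1*(-9716103345/6128476084) = (-216442 - 686) + 9716103345/6128476084 = -217128 + 9716103345/6128476084 = -1330654039063407/6128476084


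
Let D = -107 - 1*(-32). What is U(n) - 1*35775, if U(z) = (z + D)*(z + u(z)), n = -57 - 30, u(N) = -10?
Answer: -20061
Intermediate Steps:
D = -75 (D = -107 + 32 = -75)
n = -87
U(z) = (-75 + z)*(-10 + z) (U(z) = (z - 75)*(z - 10) = (-75 + z)*(-10 + z))
U(n) - 1*35775 = (750 + (-87)**2 - 85*(-87)) - 1*35775 = (750 + 7569 + 7395) - 35775 = 15714 - 35775 = -20061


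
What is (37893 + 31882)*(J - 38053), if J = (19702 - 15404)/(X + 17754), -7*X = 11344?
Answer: -149927196725700/56467 ≈ -2.6551e+9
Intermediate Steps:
X = -11344/7 (X = -1/7*11344 = -11344/7 ≈ -1620.6)
J = 15043/56467 (J = (19702 - 15404)/(-11344/7 + 17754) = 4298/(112934/7) = 4298*(7/112934) = 15043/56467 ≈ 0.26640)
(37893 + 31882)*(J - 38053) = (37893 + 31882)*(15043/56467 - 38053) = 69775*(-2148723708/56467) = -149927196725700/56467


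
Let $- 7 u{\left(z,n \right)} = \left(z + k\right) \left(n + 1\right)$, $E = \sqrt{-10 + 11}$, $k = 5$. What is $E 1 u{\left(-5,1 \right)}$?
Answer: $0$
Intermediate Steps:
$E = 1$ ($E = \sqrt{1} = 1$)
$u{\left(z,n \right)} = - \frac{\left(1 + n\right) \left(5 + z\right)}{7}$ ($u{\left(z,n \right)} = - \frac{\left(z + 5\right) \left(n + 1\right)}{7} = - \frac{\left(5 + z\right) \left(1 + n\right)}{7} = - \frac{\left(1 + n\right) \left(5 + z\right)}{7}$)
$E 1 u{\left(-5,1 \right)} = 1 \cdot 1 \left(- \frac{5}{7} - \frac{5}{7} - - \frac{5}{7} - \frac{1}{7} \left(-5\right)\right) = 1 \left(- \frac{5}{7} - \frac{5}{7} + \frac{5}{7} + \frac{5}{7}\right) = 1 \cdot 0 = 0$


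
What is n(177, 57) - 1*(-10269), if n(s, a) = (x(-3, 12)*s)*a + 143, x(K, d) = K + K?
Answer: -50122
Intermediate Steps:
x(K, d) = 2*K
n(s, a) = 143 - 6*a*s (n(s, a) = ((2*(-3))*s)*a + 143 = (-6*s)*a + 143 = -6*a*s + 143 = 143 - 6*a*s)
n(177, 57) - 1*(-10269) = (143 - 6*57*177) - 1*(-10269) = (143 - 60534) + 10269 = -60391 + 10269 = -50122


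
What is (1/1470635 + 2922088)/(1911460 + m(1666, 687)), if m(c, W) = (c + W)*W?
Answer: 4297324885881/5188357631585 ≈ 0.82826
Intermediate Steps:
m(c, W) = W*(W + c) (m(c, W) = (W + c)*W = W*(W + c))
(1/1470635 + 2922088)/(1911460 + m(1666, 687)) = (1/1470635 + 2922088)/(1911460 + 687*(687 + 1666)) = (1/1470635 + 2922088)/(1911460 + 687*2353) = 4297324885881/(1470635*(1911460 + 1616511)) = (4297324885881/1470635)/3527971 = (4297324885881/1470635)*(1/3527971) = 4297324885881/5188357631585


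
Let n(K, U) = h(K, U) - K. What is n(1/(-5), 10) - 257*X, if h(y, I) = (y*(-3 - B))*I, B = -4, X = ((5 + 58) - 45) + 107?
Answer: -160634/5 ≈ -32127.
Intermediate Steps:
X = 125 (X = (63 - 45) + 107 = 18 + 107 = 125)
h(y, I) = I*y (h(y, I) = (y*(-3 - 1*(-4)))*I = (y*(-3 + 4))*I = (y*1)*I = y*I = I*y)
n(K, U) = -K + K*U (n(K, U) = U*K - K = K*U - K = -K + K*U)
n(1/(-5), 10) - 257*X = (-1 + 10)/(-5) - 257*125 = -1/5*9 - 32125 = -9/5 - 32125 = -160634/5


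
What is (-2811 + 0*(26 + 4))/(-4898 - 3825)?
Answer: 2811/8723 ≈ 0.32225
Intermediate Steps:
(-2811 + 0*(26 + 4))/(-4898 - 3825) = (-2811 + 0*30)/(-8723) = (-2811 + 0)*(-1/8723) = -2811*(-1/8723) = 2811/8723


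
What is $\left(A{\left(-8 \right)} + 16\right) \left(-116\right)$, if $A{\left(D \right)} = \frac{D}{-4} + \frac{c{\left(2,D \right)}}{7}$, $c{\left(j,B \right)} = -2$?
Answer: $- \frac{14384}{7} \approx -2054.9$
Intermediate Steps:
$A{\left(D \right)} = - \frac{2}{7} - \frac{D}{4}$ ($A{\left(D \right)} = \frac{D}{-4} - \frac{2}{7} = D \left(- \frac{1}{4}\right) - \frac{2}{7} = - \frac{D}{4} - \frac{2}{7} = - \frac{2}{7} - \frac{D}{4}$)
$\left(A{\left(-8 \right)} + 16\right) \left(-116\right) = \left(\left(- \frac{2}{7} - -2\right) + 16\right) \left(-116\right) = \left(\left(- \frac{2}{7} + 2\right) + 16\right) \left(-116\right) = \left(\frac{12}{7} + 16\right) \left(-116\right) = \frac{124}{7} \left(-116\right) = - \frac{14384}{7}$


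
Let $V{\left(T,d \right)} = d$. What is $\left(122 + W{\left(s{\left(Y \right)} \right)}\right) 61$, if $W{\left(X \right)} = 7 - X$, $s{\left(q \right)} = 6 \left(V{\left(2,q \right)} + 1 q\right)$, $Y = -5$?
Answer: $11529$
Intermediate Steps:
$s{\left(q \right)} = 12 q$ ($s{\left(q \right)} = 6 \left(q + 1 q\right) = 6 \left(q + q\right) = 6 \cdot 2 q = 12 q$)
$\left(122 + W{\left(s{\left(Y \right)} \right)}\right) 61 = \left(122 - \left(-7 + 12 \left(-5\right)\right)\right) 61 = \left(122 + \left(7 - -60\right)\right) 61 = \left(122 + \left(7 + 60\right)\right) 61 = \left(122 + 67\right) 61 = 189 \cdot 61 = 11529$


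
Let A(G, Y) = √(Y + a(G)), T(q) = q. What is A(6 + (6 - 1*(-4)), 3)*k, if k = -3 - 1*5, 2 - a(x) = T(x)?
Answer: -8*I*√11 ≈ -26.533*I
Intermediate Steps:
a(x) = 2 - x
k = -8 (k = -3 - 5 = -8)
A(G, Y) = √(2 + Y - G) (A(G, Y) = √(Y + (2 - G)) = √(2 + Y - G))
A(6 + (6 - 1*(-4)), 3)*k = √(2 + 3 - (6 + (6 - 1*(-4))))*(-8) = √(2 + 3 - (6 + (6 + 4)))*(-8) = √(2 + 3 - (6 + 10))*(-8) = √(2 + 3 - 1*16)*(-8) = √(2 + 3 - 16)*(-8) = √(-11)*(-8) = (I*√11)*(-8) = -8*I*√11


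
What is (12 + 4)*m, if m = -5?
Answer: -80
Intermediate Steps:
(12 + 4)*m = (12 + 4)*(-5) = 16*(-5) = -80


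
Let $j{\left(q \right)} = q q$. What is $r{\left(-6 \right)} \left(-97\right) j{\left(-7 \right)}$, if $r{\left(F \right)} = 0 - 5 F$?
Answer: $-142590$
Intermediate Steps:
$r{\left(F \right)} = - 5 F$
$j{\left(q \right)} = q^{2}$
$r{\left(-6 \right)} \left(-97\right) j{\left(-7 \right)} = \left(-5\right) \left(-6\right) \left(-97\right) \left(-7\right)^{2} = 30 \left(-97\right) 49 = \left(-2910\right) 49 = -142590$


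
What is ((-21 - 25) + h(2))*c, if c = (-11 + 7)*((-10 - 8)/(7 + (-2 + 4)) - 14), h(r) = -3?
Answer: -3136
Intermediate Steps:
c = 64 (c = -4*(-18/(7 + 2) - 14) = -4*(-18/9 - 14) = -4*(-18*⅑ - 14) = -4*(-2 - 14) = -4*(-16) = 64)
((-21 - 25) + h(2))*c = ((-21 - 25) - 3)*64 = (-46 - 3)*64 = -49*64 = -3136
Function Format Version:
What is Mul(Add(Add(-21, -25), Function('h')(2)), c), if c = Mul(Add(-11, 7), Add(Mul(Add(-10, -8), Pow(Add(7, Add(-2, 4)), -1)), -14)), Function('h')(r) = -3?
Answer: -3136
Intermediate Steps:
c = 64 (c = Mul(-4, Add(Mul(-18, Pow(Add(7, 2), -1)), -14)) = Mul(-4, Add(Mul(-18, Pow(9, -1)), -14)) = Mul(-4, Add(Mul(-18, Rational(1, 9)), -14)) = Mul(-4, Add(-2, -14)) = Mul(-4, -16) = 64)
Mul(Add(Add(-21, -25), Function('h')(2)), c) = Mul(Add(Add(-21, -25), -3), 64) = Mul(Add(-46, -3), 64) = Mul(-49, 64) = -3136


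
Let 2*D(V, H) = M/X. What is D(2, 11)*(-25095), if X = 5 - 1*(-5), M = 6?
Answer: -15057/2 ≈ -7528.5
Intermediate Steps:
X = 10 (X = 5 + 5 = 10)
D(V, H) = 3/10 (D(V, H) = (6/10)/2 = (6*(⅒))/2 = (½)*(⅗) = 3/10)
D(2, 11)*(-25095) = (3/10)*(-25095) = -15057/2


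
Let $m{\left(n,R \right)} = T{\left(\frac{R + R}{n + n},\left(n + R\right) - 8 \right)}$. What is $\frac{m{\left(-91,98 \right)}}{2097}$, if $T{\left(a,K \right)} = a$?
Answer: $- \frac{14}{27261} \approx -0.00051355$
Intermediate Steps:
$m{\left(n,R \right)} = \frac{R}{n}$ ($m{\left(n,R \right)} = \frac{R + R}{n + n} = \frac{2 R}{2 n} = 2 R \frac{1}{2 n} = \frac{R}{n}$)
$\frac{m{\left(-91,98 \right)}}{2097} = \frac{98 \frac{1}{-91}}{2097} = 98 \left(- \frac{1}{91}\right) \frac{1}{2097} = \left(- \frac{14}{13}\right) \frac{1}{2097} = - \frac{14}{27261}$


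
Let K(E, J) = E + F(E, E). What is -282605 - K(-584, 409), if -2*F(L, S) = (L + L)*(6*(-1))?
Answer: -278517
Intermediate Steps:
F(L, S) = 6*L (F(L, S) = -(L + L)*6*(-1)/2 = -2*L*(-6)/2 = -(-6)*L = 6*L)
K(E, J) = 7*E (K(E, J) = E + 6*E = 7*E)
-282605 - K(-584, 409) = -282605 - 7*(-584) = -282605 - 1*(-4088) = -282605 + 4088 = -278517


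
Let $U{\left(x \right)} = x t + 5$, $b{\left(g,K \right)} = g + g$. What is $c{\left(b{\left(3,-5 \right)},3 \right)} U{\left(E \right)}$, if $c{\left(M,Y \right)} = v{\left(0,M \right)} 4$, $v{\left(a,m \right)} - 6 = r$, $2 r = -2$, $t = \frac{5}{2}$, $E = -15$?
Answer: $-650$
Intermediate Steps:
$t = \frac{5}{2}$ ($t = 5 \cdot \frac{1}{2} = \frac{5}{2} \approx 2.5$)
$r = -1$ ($r = \frac{1}{2} \left(-2\right) = -1$)
$v{\left(a,m \right)} = 5$ ($v{\left(a,m \right)} = 6 - 1 = 5$)
$b{\left(g,K \right)} = 2 g$
$U{\left(x \right)} = 5 + \frac{5 x}{2}$ ($U{\left(x \right)} = x \frac{5}{2} + 5 = \frac{5 x}{2} + 5 = 5 + \frac{5 x}{2}$)
$c{\left(M,Y \right)} = 20$ ($c{\left(M,Y \right)} = 5 \cdot 4 = 20$)
$c{\left(b{\left(3,-5 \right)},3 \right)} U{\left(E \right)} = 20 \left(5 + \frac{5}{2} \left(-15\right)\right) = 20 \left(5 - \frac{75}{2}\right) = 20 \left(- \frac{65}{2}\right) = -650$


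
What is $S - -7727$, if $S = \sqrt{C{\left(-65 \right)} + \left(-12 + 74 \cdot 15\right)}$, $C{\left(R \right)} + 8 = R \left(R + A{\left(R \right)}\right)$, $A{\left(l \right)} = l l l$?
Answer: $7727 + 2 \sqrt{4463985} \approx 11953.0$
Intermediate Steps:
$A{\left(l \right)} = l^{3}$ ($A{\left(l \right)} = l^{2} l = l^{3}$)
$C{\left(R \right)} = -8 + R \left(R + R^{3}\right)$
$S = 2 \sqrt{4463985}$ ($S = \sqrt{\left(-8 + \left(-65\right)^{2} + \left(-65\right)^{4}\right) + \left(-12 + 74 \cdot 15\right)} = \sqrt{\left(-8 + 4225 + 17850625\right) + \left(-12 + 1110\right)} = \sqrt{17854842 + 1098} = \sqrt{17855940} = 2 \sqrt{4463985} \approx 4225.6$)
$S - -7727 = 2 \sqrt{4463985} - -7727 = 2 \sqrt{4463985} + 7727 = 7727 + 2 \sqrt{4463985}$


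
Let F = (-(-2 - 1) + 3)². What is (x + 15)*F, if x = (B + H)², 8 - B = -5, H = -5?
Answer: 2844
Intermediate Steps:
B = 13 (B = 8 - 1*(-5) = 8 + 5 = 13)
F = 36 (F = (-1*(-3) + 3)² = (3 + 3)² = 6² = 36)
x = 64 (x = (13 - 5)² = 8² = 64)
(x + 15)*F = (64 + 15)*36 = 79*36 = 2844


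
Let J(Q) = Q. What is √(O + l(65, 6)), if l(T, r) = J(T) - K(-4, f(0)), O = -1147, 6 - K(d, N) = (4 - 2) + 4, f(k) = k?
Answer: I*√1082 ≈ 32.894*I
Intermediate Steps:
K(d, N) = 0 (K(d, N) = 6 - ((4 - 2) + 4) = 6 - (2 + 4) = 6 - 1*6 = 6 - 6 = 0)
l(T, r) = T (l(T, r) = T - 1*0 = T + 0 = T)
√(O + l(65, 6)) = √(-1147 + 65) = √(-1082) = I*√1082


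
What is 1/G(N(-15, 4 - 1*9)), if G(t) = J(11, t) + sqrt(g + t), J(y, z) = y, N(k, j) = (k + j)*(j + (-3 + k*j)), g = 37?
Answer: 11/1424 - I*sqrt(1303)/1424 ≈ 0.0077247 - 0.025349*I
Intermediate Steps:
N(k, j) = (j + k)*(-3 + j + j*k) (N(k, j) = (j + k)*(j + (-3 + j*k)) = (j + k)*(-3 + j + j*k))
G(t) = 11 + sqrt(37 + t)
1/G(N(-15, 4 - 1*9)) = 1/(11 + sqrt(37 + ((4 - 1*9)**2 - 3*(4 - 1*9) - 3*(-15) + (4 - 1*9)*(-15) + (4 - 1*9)*(-15)**2 - 15*(4 - 1*9)**2))) = 1/(11 + sqrt(37 + ((4 - 9)**2 - 3*(4 - 9) + 45 + (4 - 9)*(-15) + (4 - 9)*225 - 15*(4 - 9)**2))) = 1/(11 + sqrt(37 + ((-5)**2 - 3*(-5) + 45 - 5*(-15) - 5*225 - 15*(-5)**2))) = 1/(11 + sqrt(37 + (25 + 15 + 45 + 75 - 1125 - 15*25))) = 1/(11 + sqrt(37 + (25 + 15 + 45 + 75 - 1125 - 375))) = 1/(11 + sqrt(37 - 1340)) = 1/(11 + sqrt(-1303)) = 1/(11 + I*sqrt(1303))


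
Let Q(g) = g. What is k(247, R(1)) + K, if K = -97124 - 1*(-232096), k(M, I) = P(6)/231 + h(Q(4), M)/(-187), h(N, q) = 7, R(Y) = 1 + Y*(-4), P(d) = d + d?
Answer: 176678367/1309 ≈ 1.3497e+5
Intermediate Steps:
P(d) = 2*d
R(Y) = 1 - 4*Y
k(M, I) = 19/1309 (k(M, I) = (2*6)/231 + 7/(-187) = 12*(1/231) + 7*(-1/187) = 4/77 - 7/187 = 19/1309)
K = 134972 (K = -97124 + 232096 = 134972)
k(247, R(1)) + K = 19/1309 + 134972 = 176678367/1309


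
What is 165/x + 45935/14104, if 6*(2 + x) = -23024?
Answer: 261048925/81224936 ≈ 3.2139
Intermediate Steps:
x = -11518/3 (x = -2 + (⅙)*(-23024) = -2 - 11512/3 = -11518/3 ≈ -3839.3)
165/x + 45935/14104 = 165/(-11518/3) + 45935/14104 = 165*(-3/11518) + 45935*(1/14104) = -495/11518 + 45935/14104 = 261048925/81224936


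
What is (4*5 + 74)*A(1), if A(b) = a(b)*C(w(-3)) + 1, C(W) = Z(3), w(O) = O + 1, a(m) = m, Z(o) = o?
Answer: 376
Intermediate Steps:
w(O) = 1 + O
C(W) = 3
A(b) = 1 + 3*b (A(b) = b*3 + 1 = 3*b + 1 = 1 + 3*b)
(4*5 + 74)*A(1) = (4*5 + 74)*(1 + 3*1) = (20 + 74)*(1 + 3) = 94*4 = 376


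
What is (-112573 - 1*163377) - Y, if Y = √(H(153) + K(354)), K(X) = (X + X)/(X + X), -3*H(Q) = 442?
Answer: -275950 - I*√1317/3 ≈ -2.7595e+5 - 12.097*I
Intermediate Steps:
H(Q) = -442/3 (H(Q) = -⅓*442 = -442/3)
K(X) = 1 (K(X) = (2*X)/((2*X)) = (2*X)*(1/(2*X)) = 1)
Y = I*√1317/3 (Y = √(-442/3 + 1) = √(-439/3) = I*√1317/3 ≈ 12.097*I)
(-112573 - 1*163377) - Y = (-112573 - 1*163377) - I*√1317/3 = (-112573 - 163377) - I*√1317/3 = -275950 - I*√1317/3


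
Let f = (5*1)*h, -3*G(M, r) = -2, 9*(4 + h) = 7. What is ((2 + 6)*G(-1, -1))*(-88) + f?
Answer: -4369/9 ≈ -485.44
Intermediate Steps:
h = -29/9 (h = -4 + (⅑)*7 = -4 + 7/9 = -29/9 ≈ -3.2222)
G(M, r) = ⅔ (G(M, r) = -⅓*(-2) = ⅔)
f = -145/9 (f = (5*1)*(-29/9) = 5*(-29/9) = -145/9 ≈ -16.111)
((2 + 6)*G(-1, -1))*(-88) + f = ((2 + 6)*(⅔))*(-88) - 145/9 = (8*(⅔))*(-88) - 145/9 = (16/3)*(-88) - 145/9 = -1408/3 - 145/9 = -4369/9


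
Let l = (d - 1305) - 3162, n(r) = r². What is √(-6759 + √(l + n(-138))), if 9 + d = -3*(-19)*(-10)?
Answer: √(-6759 + √13998) ≈ 81.49*I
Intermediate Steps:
d = -579 (d = -9 - 3*(-19)*(-10) = -9 + 57*(-10) = -9 - 570 = -579)
l = -5046 (l = (-579 - 1305) - 3162 = -1884 - 3162 = -5046)
√(-6759 + √(l + n(-138))) = √(-6759 + √(-5046 + (-138)²)) = √(-6759 + √(-5046 + 19044)) = √(-6759 + √13998)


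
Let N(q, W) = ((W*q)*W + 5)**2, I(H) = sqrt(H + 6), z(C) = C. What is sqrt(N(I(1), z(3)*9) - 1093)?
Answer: sqrt(3719019 + 7290*sqrt(7)) ≈ 1933.5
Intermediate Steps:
I(H) = sqrt(6 + H)
N(q, W) = (5 + q*W**2)**2 (N(q, W) = (q*W**2 + 5)**2 = (5 + q*W**2)**2)
sqrt(N(I(1), z(3)*9) - 1093) = sqrt((5 + sqrt(6 + 1)*(3*9)**2)**2 - 1093) = sqrt((5 + sqrt(7)*27**2)**2 - 1093) = sqrt((5 + sqrt(7)*729)**2 - 1093) = sqrt((5 + 729*sqrt(7))**2 - 1093) = sqrt(-1093 + (5 + 729*sqrt(7))**2)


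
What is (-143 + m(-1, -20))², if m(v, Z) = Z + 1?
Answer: 26244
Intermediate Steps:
m(v, Z) = 1 + Z
(-143 + m(-1, -20))² = (-143 + (1 - 20))² = (-143 - 19)² = (-162)² = 26244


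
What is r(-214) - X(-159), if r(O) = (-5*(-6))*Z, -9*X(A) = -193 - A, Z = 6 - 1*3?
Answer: 776/9 ≈ 86.222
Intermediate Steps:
Z = 3 (Z = 6 - 3 = 3)
X(A) = 193/9 + A/9 (X(A) = -(-193 - A)/9 = 193/9 + A/9)
r(O) = 90 (r(O) = -5*(-6)*3 = 30*3 = 90)
r(-214) - X(-159) = 90 - (193/9 + (1/9)*(-159)) = 90 - (193/9 - 53/3) = 90 - 1*34/9 = 90 - 34/9 = 776/9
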